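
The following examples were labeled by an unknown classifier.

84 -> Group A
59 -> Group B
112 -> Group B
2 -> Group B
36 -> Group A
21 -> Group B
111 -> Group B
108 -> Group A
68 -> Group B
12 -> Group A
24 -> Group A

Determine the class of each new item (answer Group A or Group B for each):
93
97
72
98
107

A rule that fits every label: multiple of 6 — true of each 'Group A' example, false of each 'Group B' one.
Group B: 93, since 93 = 6·15 + 3.
Group B: 97, since 97 = 6·16 + 1.
Group A: 72, since 72 = 6·12.
Group B: 98, since 98 = 6·16 + 2.
Group B: 107, since 107 = 6·17 + 5.

Group B, Group B, Group A, Group B, Group B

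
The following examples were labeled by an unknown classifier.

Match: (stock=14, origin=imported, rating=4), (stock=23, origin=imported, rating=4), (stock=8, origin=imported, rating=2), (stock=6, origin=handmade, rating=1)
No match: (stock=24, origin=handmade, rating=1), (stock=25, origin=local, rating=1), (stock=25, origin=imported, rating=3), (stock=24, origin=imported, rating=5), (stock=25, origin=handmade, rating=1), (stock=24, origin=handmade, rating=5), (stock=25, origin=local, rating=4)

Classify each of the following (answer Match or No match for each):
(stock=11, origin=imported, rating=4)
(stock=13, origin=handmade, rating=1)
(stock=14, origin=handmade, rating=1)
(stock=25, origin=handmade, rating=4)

The distinguishing property — stock ≤ 23 — holds for all the 'Match' cases and none of the 'No match' cases.
(stock=11, origin=imported, rating=4) → stock = 11 → Match.
(stock=13, origin=handmade, rating=1) → stock = 13 → Match.
(stock=14, origin=handmade, rating=1) → stock = 14 → Match.
(stock=25, origin=handmade, rating=4) → stock = 25 → No match.

Match, Match, Match, No match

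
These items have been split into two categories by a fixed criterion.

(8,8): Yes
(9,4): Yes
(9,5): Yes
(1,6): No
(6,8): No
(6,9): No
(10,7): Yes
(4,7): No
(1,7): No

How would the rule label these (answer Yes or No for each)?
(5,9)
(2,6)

The simplest hypothesis consistent with all the labels is: first ≥ 7.

No, No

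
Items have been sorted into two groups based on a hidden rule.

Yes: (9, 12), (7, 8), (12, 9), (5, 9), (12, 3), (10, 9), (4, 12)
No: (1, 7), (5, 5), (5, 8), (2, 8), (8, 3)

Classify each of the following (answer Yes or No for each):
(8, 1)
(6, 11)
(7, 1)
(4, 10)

Every 'Yes' example satisfies: sum ≥ 14. None of the 'No' examples do.
(8, 1) → 8+1 = 9 → No.
(6, 11) → 6+11 = 17 → Yes.
(7, 1) → 7+1 = 8 → No.
(4, 10) → 4+10 = 14 → Yes.

No, Yes, No, Yes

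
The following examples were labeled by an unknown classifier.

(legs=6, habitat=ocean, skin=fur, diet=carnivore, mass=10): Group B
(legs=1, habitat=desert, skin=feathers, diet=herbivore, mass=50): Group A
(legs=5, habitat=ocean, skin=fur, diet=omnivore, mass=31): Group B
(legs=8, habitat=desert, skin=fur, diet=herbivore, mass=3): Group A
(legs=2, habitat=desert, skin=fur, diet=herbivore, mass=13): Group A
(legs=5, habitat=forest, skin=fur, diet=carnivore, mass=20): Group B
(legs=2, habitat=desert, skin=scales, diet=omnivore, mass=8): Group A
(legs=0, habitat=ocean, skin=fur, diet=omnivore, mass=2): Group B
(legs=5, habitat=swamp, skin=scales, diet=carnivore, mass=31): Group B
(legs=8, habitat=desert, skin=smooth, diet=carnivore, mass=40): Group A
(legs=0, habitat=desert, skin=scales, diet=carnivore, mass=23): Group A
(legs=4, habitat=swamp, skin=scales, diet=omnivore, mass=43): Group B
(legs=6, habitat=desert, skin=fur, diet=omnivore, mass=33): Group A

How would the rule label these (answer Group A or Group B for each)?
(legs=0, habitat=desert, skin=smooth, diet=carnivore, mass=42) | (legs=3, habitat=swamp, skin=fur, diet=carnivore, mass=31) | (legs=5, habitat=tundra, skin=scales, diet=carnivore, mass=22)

Group A, Group B, Group B

The simplest hypothesis consistent with all the labels is: habitat is desert.
(legs=0, habitat=desert, skin=smooth, diet=carnivore, mass=42) — habitat is desert, hence Group A. (legs=3, habitat=swamp, skin=fur, diet=carnivore, mass=31) — habitat is swamp, hence Group B. (legs=5, habitat=tundra, skin=scales, diet=carnivore, mass=22) — habitat is tundra, hence Group B.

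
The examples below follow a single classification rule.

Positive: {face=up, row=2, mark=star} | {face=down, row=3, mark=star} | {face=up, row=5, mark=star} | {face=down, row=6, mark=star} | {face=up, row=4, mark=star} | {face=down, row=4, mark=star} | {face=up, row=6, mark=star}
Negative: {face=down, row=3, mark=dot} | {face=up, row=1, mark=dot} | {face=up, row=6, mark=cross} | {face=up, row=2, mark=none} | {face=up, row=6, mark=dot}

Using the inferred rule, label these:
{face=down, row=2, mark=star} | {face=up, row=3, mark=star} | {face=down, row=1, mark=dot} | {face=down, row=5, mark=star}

Positive, Positive, Negative, Positive

The simplest hypothesis consistent with all the labels is: mark is star.
{face=down, row=2, mark=star} → mark is star → Positive.
{face=up, row=3, mark=star} → mark is star → Positive.
{face=down, row=1, mark=dot} → mark is dot → Negative.
{face=down, row=5, mark=star} → mark is star → Positive.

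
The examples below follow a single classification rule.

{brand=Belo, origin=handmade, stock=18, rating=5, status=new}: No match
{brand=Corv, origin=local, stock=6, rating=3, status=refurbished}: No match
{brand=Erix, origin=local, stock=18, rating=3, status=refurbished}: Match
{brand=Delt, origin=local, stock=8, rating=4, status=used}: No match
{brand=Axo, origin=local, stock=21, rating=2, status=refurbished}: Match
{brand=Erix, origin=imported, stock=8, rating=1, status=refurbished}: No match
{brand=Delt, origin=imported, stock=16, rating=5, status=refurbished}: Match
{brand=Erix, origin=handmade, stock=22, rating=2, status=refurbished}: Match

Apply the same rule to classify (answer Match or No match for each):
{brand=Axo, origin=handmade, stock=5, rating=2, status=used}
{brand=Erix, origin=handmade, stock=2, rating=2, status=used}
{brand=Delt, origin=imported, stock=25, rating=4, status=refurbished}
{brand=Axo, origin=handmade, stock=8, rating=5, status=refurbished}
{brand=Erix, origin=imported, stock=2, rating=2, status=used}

No match, No match, Match, No match, No match

The rule appears to be: status is refurbished AND stock ≥ 16.
{brand=Axo, origin=handmade, stock=5, rating=2, status=used}: No match (status is used, stock = 5). {brand=Erix, origin=handmade, stock=2, rating=2, status=used}: No match (status is used, stock = 2). {brand=Delt, origin=imported, stock=25, rating=4, status=refurbished}: Match (status is refurbished, stock = 25). {brand=Axo, origin=handmade, stock=8, rating=5, status=refurbished}: No match (status is refurbished, stock = 8). {brand=Erix, origin=imported, stock=2, rating=2, status=used}: No match (status is used, stock = 2).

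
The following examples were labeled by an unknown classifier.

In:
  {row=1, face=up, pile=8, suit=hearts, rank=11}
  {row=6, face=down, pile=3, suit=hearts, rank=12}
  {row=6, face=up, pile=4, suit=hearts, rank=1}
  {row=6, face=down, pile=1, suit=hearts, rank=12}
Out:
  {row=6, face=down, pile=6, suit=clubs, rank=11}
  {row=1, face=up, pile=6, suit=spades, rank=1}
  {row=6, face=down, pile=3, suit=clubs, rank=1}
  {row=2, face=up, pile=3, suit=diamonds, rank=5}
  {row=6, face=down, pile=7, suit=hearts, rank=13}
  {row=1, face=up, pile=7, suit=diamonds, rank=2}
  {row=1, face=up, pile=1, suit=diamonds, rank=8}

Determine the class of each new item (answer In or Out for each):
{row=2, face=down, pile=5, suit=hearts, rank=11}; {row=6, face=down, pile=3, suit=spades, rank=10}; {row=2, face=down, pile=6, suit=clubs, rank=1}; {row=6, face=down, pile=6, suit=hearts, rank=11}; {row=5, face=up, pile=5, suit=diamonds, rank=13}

In, Out, Out, In, Out

'In' ⟺ suit is hearts AND rank ≤ 12.
In: {row=2, face=down, pile=5, suit=hearts, rank=11}, since suit is hearts, rank = 11.
Out: {row=6, face=down, pile=3, suit=spades, rank=10}, since suit is spades, rank = 10.
Out: {row=2, face=down, pile=6, suit=clubs, rank=1}, since suit is clubs, rank = 1.
In: {row=6, face=down, pile=6, suit=hearts, rank=11}, since suit is hearts, rank = 11.
Out: {row=5, face=up, pile=5, suit=diamonds, rank=13}, since suit is diamonds, rank = 13.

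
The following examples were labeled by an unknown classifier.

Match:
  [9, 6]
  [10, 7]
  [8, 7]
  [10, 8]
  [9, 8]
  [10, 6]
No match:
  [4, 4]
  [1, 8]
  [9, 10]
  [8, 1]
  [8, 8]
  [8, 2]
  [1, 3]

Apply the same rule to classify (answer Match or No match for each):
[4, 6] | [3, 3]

'Match' ⟺ first > second AND sum ≥ 15.
[4, 6]: 4 < 6, 4+6 = 10, does not pass → No match. [3, 3]: 3 = 3, 3+3 = 6, does not pass → No match.

No match, No match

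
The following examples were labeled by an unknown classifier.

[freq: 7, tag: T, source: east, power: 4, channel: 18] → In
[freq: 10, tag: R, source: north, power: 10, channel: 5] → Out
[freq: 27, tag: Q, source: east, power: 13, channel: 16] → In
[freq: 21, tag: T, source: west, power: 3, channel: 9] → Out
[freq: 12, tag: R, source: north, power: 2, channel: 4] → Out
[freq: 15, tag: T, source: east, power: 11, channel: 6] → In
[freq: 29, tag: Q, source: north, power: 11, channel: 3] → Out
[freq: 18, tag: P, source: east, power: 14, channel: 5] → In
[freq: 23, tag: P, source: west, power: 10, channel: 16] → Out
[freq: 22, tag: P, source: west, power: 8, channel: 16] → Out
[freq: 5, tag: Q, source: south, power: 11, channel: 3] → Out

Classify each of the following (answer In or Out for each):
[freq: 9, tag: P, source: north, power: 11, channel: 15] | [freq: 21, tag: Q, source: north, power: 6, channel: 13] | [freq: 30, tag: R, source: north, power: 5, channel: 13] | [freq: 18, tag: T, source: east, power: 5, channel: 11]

Out, Out, Out, In

Comparing the two groups points to one rule — source is east.
[freq: 9, tag: P, source: north, power: 11, channel: 15] → source is north → Out. [freq: 21, tag: Q, source: north, power: 6, channel: 13] → source is north → Out. [freq: 30, tag: R, source: north, power: 5, channel: 13] → source is north → Out. [freq: 18, tag: T, source: east, power: 5, channel: 11] → source is east → In.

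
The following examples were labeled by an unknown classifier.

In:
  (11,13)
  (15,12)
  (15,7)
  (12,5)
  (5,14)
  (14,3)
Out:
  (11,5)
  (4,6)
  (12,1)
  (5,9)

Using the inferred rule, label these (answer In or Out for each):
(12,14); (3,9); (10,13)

In, Out, In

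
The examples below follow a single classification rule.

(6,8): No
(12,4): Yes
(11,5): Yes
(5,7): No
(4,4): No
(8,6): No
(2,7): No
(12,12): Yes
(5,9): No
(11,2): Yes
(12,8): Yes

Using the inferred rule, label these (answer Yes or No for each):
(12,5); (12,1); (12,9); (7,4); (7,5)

Yes, Yes, Yes, No, No

'Yes' ⟺ first ≥ 9.
(12,5) — first 12, hence Yes. (12,1) — first 12, hence Yes. (12,9) — first 12, hence Yes. (7,4) — first 7, hence No. (7,5) — first 7, hence No.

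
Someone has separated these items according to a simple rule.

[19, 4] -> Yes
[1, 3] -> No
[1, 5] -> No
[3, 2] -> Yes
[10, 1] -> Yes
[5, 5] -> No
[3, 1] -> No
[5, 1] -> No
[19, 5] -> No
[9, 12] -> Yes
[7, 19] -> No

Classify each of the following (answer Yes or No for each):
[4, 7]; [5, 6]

The simplest hypothesis consistent with all the labels is: sum is odd.
[4, 7] — 4+7 = 11, hence Yes.
[5, 6] — 5+6 = 11, hence Yes.

Yes, Yes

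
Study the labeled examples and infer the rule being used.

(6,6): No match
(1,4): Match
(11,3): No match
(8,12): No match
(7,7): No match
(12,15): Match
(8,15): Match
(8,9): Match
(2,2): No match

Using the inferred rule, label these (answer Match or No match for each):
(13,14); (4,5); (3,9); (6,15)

'Match' ⟺ sum is odd.

Match, Match, No match, Match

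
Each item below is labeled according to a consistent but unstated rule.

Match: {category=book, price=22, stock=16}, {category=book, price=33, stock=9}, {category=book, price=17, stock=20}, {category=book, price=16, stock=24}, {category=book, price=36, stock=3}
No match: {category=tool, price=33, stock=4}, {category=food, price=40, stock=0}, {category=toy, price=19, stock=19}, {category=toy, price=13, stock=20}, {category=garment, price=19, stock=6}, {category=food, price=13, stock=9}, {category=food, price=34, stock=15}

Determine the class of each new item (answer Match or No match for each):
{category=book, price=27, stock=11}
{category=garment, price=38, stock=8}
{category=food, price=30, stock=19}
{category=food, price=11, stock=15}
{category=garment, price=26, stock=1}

Match, No match, No match, No match, No match

Looking at the examples, the only property every 'Match' case has and every 'No match' case lacks is: category is book.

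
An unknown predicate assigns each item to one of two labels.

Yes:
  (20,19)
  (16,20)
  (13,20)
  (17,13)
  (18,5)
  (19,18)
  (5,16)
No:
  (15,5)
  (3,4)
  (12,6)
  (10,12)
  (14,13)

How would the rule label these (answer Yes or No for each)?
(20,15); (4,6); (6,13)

Yes, No, No

'Yes' ⟺ max ≥ 16.
Yes: (20,15), since max 20.
No: (4,6), since max 6.
No: (6,13), since max 13.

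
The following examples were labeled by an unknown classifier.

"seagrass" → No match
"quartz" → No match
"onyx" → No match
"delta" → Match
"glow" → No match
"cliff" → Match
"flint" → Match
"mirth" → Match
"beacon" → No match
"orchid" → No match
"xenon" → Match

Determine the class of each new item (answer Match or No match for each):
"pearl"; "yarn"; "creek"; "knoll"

'Match' ⟺ odd length.
"pearl": length 5 — fits, so Match.
"yarn": length 4 — does not pass, so No match.
"creek": length 5 — fits, so Match.
"knoll": length 5 — fits, so Match.

Match, No match, Match, Match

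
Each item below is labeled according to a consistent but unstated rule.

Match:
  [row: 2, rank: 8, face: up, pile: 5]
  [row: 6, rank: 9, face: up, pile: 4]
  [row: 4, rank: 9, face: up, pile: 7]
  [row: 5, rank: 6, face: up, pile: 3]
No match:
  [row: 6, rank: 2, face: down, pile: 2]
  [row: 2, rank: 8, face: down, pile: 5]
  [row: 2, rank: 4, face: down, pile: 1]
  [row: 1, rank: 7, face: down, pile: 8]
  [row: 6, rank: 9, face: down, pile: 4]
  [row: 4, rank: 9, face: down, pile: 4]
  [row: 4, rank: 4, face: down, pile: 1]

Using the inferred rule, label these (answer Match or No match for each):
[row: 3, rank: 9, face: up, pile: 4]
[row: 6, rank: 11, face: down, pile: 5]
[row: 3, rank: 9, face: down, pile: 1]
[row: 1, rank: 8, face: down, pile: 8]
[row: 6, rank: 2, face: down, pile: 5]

Match, No match, No match, No match, No match

The simplest hypothesis consistent with all the labels is: face is up.
[row: 3, rank: 9, face: up, pile: 4] → face is up → Match.
[row: 6, rank: 11, face: down, pile: 5] → face is down → No match.
[row: 3, rank: 9, face: down, pile: 1] → face is down → No match.
[row: 1, rank: 8, face: down, pile: 8] → face is down → No match.
[row: 6, rank: 2, face: down, pile: 5] → face is down → No match.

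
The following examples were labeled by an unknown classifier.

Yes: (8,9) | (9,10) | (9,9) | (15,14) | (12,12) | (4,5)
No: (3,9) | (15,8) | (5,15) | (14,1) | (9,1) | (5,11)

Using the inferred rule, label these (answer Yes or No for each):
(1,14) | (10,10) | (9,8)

The rule appears to be: |first − second| ≤ 1.
(1,14): No (|1−14| = 13).
(10,10): Yes (|10−10| = 0).
(9,8): Yes (|9−8| = 1).

No, Yes, Yes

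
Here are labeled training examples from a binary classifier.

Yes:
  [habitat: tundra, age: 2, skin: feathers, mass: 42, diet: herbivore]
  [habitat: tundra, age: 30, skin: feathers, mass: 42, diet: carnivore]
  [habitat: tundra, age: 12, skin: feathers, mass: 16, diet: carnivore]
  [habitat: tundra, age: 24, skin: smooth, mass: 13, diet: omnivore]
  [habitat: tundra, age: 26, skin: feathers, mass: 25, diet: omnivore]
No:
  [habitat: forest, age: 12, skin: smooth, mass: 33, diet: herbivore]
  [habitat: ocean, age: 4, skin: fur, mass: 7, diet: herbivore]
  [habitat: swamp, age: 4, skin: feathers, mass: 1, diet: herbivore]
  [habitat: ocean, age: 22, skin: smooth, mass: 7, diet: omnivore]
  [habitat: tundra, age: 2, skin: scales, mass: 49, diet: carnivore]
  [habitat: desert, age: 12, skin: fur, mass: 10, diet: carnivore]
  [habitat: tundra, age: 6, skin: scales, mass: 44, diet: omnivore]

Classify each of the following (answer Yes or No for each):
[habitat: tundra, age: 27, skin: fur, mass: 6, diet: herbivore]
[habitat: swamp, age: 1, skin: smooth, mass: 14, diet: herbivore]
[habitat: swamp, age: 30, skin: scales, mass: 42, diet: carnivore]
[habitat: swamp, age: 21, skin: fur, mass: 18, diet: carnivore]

Yes, No, No, No

The distinguishing property — habitat is tundra AND mass ≤ 42 — holds for all the 'Yes' cases and none of the 'No' cases.
Yes: [habitat: tundra, age: 27, skin: fur, mass: 6, diet: herbivore], since habitat is tundra, mass = 6.
No: [habitat: swamp, age: 1, skin: smooth, mass: 14, diet: herbivore], since habitat is swamp, mass = 14.
No: [habitat: swamp, age: 30, skin: scales, mass: 42, diet: carnivore], since habitat is swamp, mass = 42.
No: [habitat: swamp, age: 21, skin: fur, mass: 18, diet: carnivore], since habitat is swamp, mass = 18.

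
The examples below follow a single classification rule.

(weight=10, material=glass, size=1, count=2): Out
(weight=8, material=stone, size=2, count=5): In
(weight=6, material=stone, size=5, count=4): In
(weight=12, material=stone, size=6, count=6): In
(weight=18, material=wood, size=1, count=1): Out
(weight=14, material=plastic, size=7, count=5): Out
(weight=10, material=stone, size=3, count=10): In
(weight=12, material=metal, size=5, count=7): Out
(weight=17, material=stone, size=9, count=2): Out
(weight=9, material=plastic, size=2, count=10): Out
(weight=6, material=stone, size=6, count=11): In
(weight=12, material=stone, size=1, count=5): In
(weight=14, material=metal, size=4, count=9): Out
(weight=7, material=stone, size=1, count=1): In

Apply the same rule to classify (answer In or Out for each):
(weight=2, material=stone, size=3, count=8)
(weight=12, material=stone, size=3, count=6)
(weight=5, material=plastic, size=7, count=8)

In, In, Out

The distinguishing property — material is stone AND size ≤ 6 — holds for all the 'In' cases and none of the 'Out' cases.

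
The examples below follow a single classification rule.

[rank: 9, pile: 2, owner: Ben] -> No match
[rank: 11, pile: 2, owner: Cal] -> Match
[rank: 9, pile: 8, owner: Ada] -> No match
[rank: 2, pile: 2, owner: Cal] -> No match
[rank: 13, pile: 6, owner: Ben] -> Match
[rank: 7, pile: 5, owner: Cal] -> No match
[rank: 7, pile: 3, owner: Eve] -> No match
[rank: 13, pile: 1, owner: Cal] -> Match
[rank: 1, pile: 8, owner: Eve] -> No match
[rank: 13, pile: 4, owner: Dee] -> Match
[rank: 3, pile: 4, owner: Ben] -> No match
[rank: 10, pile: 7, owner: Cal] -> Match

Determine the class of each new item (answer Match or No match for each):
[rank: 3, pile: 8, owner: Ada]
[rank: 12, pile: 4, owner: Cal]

No match, Match

Every 'Match' example satisfies: rank ≥ 10. None of the 'No match' examples do.
[rank: 3, pile: 8, owner: Ada]: rank = 3, fails this test → No match.
[rank: 12, pile: 4, owner: Cal]: rank = 12, checks out → Match.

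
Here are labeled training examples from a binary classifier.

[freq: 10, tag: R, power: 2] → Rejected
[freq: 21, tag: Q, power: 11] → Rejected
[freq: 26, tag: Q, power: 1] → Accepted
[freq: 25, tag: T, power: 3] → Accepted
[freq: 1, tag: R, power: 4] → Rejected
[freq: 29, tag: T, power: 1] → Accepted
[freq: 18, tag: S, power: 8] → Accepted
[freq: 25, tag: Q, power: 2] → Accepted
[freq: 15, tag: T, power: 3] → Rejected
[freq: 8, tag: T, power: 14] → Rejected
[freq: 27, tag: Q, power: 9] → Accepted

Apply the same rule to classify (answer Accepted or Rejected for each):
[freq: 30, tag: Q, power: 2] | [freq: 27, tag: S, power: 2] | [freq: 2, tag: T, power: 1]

The common property of the 'Accepted' items is: tag is S OR freq ≥ 25. No 'Rejected' item has it.
[freq: 30, tag: Q, power: 2]: Accepted (tag is Q, freq = 30).
[freq: 27, tag: S, power: 2]: Accepted (tag is S, freq = 27).
[freq: 2, tag: T, power: 1]: Rejected (tag is T, freq = 2).

Accepted, Accepted, Rejected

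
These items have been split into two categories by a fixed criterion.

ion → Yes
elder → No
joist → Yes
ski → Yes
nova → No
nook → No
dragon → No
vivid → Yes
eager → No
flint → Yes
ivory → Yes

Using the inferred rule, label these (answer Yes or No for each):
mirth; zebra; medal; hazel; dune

One predicate separates the groups cleanly: contains 'i'.
mirth: has 'i', has this property → Yes. zebra: no 'i', doesn't match → No. medal: no 'i', doesn't match → No. hazel: no 'i', doesn't match → No. dune: no 'i', doesn't match → No.

Yes, No, No, No, No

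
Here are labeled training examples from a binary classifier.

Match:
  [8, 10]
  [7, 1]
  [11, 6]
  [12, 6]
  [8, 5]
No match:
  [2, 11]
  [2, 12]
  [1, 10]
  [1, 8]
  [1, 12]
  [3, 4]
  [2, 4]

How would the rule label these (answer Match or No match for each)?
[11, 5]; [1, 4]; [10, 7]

Match, No match, Match

The pattern is that an item is 'Match' exactly when: first ≥ 4.
Match: [11, 5], since first 11.
No match: [1, 4], since first 1.
Match: [10, 7], since first 10.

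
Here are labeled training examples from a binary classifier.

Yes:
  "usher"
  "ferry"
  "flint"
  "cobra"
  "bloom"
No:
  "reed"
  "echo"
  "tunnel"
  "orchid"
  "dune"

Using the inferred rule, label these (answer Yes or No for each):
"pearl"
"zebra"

Yes, Yes

The classifier is using: odd length.
"pearl": length 5 — matches, so Yes.
"zebra": length 5 — matches, so Yes.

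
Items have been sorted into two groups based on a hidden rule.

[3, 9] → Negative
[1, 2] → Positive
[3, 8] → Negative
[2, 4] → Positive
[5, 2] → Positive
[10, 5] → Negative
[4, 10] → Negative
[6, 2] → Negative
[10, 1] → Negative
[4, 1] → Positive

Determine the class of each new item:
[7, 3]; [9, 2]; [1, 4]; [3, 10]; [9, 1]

Negative, Negative, Positive, Negative, Negative

The rule appears to be: sum ≤ 7.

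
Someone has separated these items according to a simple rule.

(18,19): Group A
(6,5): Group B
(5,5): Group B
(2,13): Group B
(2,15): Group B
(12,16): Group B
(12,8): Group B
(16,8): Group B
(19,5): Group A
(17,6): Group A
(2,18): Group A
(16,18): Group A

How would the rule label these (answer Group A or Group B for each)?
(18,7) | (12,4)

Group A, Group B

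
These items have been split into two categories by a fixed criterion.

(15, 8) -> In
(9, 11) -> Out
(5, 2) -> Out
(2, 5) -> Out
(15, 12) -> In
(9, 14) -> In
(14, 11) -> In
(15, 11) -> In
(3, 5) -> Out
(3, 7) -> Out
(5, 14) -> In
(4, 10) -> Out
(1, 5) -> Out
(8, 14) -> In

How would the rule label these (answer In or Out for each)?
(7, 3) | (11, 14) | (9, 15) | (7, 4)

Out, In, In, Out

All 'In' examples share one property — max ≥ 12 — and every 'Out' example lacks it.
(7, 3) → max 7 → Out. (11, 14) → max 14 → In. (9, 15) → max 15 → In. (7, 4) → max 7 → Out.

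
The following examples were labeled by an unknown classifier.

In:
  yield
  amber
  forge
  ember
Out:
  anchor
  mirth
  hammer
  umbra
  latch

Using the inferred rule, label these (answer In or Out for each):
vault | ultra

Out, Out

The rule appears to be: odd length AND contains 'e'.
Out: vault, since length 5, no 'e'.
Out: ultra, since length 5, no 'e'.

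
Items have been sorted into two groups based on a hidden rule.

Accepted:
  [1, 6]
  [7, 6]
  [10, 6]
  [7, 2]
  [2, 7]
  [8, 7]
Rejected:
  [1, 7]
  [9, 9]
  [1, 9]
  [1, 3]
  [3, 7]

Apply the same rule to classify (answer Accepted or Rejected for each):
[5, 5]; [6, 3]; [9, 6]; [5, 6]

Checking candidate rules against both groups, what survives is: product is even.
[5, 5] → 5·5 = 25 → Rejected.
[6, 3] → 6·3 = 18 → Accepted.
[9, 6] → 9·6 = 54 → Accepted.
[5, 6] → 5·6 = 30 → Accepted.

Rejected, Accepted, Accepted, Accepted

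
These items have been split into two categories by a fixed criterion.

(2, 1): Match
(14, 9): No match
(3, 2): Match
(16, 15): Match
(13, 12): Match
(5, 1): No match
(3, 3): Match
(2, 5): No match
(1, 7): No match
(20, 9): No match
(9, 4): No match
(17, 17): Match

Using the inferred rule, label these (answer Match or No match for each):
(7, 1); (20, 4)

No match, No match

Rule: |first − second| ≤ 1. This holds for each 'Match' example and fails for each 'No match' one.
No match: (7, 1), since |7−1| = 6.
No match: (20, 4), since |20−4| = 16.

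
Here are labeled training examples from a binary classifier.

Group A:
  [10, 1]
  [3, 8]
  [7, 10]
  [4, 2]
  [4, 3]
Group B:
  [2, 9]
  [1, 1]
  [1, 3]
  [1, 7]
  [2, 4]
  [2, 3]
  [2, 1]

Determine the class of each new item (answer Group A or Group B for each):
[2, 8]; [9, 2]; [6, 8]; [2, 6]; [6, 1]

Rule: first ≥ 3. This holds for each 'Group A' example and fails for each 'Group B' one.
[2, 8] → first 2 → Group B. [9, 2] → first 9 → Group A. [6, 8] → first 6 → Group A. [2, 6] → first 2 → Group B. [6, 1] → first 6 → Group A.

Group B, Group A, Group A, Group B, Group A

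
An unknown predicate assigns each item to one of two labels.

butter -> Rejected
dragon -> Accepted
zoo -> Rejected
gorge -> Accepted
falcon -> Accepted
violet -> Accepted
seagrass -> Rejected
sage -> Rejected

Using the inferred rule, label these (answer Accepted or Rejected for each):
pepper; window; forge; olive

Rejected, Accepted, Accepted, Accepted

All 'Accepted' examples share one property — length ≥ 4 AND contains 'o' — and every 'Rejected' example lacks it.
pepper — length 6, no 'o', hence Rejected. window — length 6, has 'o', hence Accepted. forge — length 5, has 'o', hence Accepted. olive — length 5, has 'o', hence Accepted.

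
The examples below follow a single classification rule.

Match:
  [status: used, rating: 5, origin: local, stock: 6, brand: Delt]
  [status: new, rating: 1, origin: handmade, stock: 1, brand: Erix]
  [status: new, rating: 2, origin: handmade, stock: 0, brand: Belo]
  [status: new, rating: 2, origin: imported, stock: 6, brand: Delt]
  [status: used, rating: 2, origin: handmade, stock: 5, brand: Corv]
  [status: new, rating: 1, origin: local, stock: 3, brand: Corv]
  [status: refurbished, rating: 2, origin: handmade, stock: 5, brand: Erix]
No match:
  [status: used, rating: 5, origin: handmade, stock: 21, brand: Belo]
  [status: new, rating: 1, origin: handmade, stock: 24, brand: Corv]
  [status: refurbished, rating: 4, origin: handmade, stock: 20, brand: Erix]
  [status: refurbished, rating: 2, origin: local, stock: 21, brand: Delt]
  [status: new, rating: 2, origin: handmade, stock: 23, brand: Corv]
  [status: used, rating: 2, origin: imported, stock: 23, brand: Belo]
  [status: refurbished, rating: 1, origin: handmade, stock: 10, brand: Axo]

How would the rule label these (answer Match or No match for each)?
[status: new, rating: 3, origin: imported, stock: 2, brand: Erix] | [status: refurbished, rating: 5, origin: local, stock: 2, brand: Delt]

A rule that fits every label: stock ≤ 6 — true of each 'Match' example, false of each 'No match' one.

Match, Match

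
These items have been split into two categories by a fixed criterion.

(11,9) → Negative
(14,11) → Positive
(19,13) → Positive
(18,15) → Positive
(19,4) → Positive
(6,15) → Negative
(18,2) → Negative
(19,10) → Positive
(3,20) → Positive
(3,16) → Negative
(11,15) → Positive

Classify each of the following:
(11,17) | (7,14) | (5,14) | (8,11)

A rule that fits every label: sum ≥ 23 — true of each 'Positive' example, false of each 'Negative' one.
(11,17) — 11+17 = 28, hence Positive. (7,14) — 7+14 = 21, hence Negative. (5,14) — 5+14 = 19, hence Negative. (8,11) — 8+11 = 19, hence Negative.

Positive, Negative, Negative, Negative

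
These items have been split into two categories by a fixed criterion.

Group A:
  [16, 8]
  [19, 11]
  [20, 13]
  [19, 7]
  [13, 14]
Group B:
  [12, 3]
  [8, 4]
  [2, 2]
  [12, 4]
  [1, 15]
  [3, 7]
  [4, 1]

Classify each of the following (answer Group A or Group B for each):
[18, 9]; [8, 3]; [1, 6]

Group A, Group B, Group B

A rule that fits every label: sum ≥ 24 — true of each 'Group A' example, false of each 'Group B' one.
[18, 9]: 18+9 = 27, fits → Group A. [8, 3]: 8+3 = 11, fails the rule → Group B. [1, 6]: 1+6 = 7, fails the rule → Group B.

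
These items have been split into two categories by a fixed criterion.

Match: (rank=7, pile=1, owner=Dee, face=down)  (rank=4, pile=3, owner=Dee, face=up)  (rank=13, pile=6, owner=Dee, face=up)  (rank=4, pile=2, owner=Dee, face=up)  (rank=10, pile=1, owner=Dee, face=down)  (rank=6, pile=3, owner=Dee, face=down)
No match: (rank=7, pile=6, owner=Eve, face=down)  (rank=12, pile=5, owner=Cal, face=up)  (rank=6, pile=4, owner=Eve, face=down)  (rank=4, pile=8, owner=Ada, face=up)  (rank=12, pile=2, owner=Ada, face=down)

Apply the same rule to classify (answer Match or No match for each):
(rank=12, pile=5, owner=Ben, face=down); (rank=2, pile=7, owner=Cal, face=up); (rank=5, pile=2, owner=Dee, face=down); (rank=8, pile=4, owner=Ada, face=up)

No match, No match, Match, No match

The pattern is that an item is 'Match' exactly when: owner is Dee.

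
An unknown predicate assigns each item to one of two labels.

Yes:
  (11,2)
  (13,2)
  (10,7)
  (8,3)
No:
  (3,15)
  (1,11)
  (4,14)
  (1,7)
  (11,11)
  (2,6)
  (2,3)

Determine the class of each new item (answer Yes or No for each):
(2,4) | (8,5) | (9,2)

The pattern is that an item is 'Yes' exactly when: first > second.
No: (2,4), since 2 < 4.
Yes: (8,5), since 8 > 5.
Yes: (9,2), since 9 > 2.

No, Yes, Yes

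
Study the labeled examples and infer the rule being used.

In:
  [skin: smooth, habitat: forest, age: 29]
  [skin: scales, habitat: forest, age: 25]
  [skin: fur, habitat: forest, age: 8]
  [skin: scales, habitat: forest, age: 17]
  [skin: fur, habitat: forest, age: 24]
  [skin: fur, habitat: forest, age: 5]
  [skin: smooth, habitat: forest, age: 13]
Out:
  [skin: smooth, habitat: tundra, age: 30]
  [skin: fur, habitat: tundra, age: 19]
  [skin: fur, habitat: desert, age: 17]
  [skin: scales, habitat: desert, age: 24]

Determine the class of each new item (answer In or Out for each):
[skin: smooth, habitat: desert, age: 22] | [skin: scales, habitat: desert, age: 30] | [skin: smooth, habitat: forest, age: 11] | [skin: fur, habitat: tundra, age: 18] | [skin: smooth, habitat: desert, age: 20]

Rule: habitat is forest. This holds for each 'In' example and fails for each 'Out' one.
[skin: smooth, habitat: desert, age: 22]: habitat is desert, fails the rule → Out.
[skin: scales, habitat: desert, age: 30]: habitat is desert, fails the rule → Out.
[skin: smooth, habitat: forest, age: 11]: habitat is forest, qualifies → In.
[skin: fur, habitat: tundra, age: 18]: habitat is tundra, fails the rule → Out.
[skin: smooth, habitat: desert, age: 20]: habitat is desert, fails the rule → Out.

Out, Out, In, Out, Out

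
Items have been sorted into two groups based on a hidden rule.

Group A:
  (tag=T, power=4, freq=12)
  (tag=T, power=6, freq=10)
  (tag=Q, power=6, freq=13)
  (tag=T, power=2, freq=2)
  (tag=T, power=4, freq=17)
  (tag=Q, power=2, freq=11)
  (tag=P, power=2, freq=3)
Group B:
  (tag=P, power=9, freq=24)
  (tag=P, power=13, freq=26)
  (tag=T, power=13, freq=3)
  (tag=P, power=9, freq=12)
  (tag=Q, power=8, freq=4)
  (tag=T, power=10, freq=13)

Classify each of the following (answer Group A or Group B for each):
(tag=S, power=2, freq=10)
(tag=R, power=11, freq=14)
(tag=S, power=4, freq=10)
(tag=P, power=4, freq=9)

The simplest hypothesis consistent with all the labels is: power ≤ 6.
(tag=S, power=2, freq=10): power = 2 — fits, so Group A. (tag=R, power=11, freq=14): power = 11 — doesn't qualify, so Group B. (tag=S, power=4, freq=10): power = 4 — fits, so Group A. (tag=P, power=4, freq=9): power = 4 — fits, so Group A.

Group A, Group B, Group A, Group A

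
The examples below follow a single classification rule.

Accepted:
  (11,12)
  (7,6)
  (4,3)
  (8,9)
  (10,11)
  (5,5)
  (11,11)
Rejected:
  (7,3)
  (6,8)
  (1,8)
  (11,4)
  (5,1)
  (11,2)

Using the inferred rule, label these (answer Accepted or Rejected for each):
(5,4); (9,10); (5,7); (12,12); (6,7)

The pattern is that an item is 'Accepted' exactly when: |first − second| ≤ 1.
Accepted: (5,4), since |5−4| = 1. Accepted: (9,10), since |9−10| = 1. Rejected: (5,7), since |5−7| = 2. Accepted: (12,12), since |12−12| = 0. Accepted: (6,7), since |6−7| = 1.

Accepted, Accepted, Rejected, Accepted, Accepted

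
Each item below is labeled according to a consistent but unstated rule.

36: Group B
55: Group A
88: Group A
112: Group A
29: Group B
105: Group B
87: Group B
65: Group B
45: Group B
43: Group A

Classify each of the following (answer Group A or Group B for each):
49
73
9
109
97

Every 'Group A' example satisfies: ≡ 1 (mod 3). None of the 'Group B' examples do.
49 → 49 mod 3 = 1 → Group A.
73 → 73 mod 3 = 1 → Group A.
9 → 9 mod 3 = 0 → Group B.
109 → 109 mod 3 = 1 → Group A.
97 → 97 mod 3 = 1 → Group A.

Group A, Group A, Group B, Group A, Group A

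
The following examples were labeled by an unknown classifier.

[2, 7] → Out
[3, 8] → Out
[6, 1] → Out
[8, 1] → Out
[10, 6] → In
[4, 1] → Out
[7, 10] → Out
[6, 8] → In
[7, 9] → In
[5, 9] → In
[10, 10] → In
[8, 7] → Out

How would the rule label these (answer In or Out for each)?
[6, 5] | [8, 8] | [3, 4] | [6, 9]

Out, In, Out, Out

The classifier is using: sum is even.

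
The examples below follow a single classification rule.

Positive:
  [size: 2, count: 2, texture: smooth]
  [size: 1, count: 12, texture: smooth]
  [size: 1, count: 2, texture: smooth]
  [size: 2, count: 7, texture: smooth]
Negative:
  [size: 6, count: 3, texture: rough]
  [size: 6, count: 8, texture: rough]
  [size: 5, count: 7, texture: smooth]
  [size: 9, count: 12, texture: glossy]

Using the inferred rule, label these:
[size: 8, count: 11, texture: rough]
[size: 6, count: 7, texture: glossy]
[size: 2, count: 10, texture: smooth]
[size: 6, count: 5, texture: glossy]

One predicate separates the groups cleanly: size ≤ 2.
[size: 8, count: 11, texture: rough] — size = 8, hence Negative.
[size: 6, count: 7, texture: glossy] — size = 6, hence Negative.
[size: 2, count: 10, texture: smooth] — size = 2, hence Positive.
[size: 6, count: 5, texture: glossy] — size = 6, hence Negative.

Negative, Negative, Positive, Negative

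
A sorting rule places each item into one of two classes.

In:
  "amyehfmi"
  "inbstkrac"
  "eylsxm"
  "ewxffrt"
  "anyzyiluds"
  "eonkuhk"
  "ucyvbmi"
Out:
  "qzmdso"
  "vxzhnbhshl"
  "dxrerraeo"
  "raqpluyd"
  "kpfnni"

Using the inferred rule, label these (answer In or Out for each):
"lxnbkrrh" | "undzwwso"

Out, In

Comparing the two groups points to one rule — starts with a vowel.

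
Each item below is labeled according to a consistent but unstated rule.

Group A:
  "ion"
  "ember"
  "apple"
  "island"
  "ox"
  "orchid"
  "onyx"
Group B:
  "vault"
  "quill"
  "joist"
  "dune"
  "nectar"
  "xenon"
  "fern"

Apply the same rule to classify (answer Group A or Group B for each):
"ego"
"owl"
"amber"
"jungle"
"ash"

Group A, Group A, Group A, Group B, Group A

The simplest hypothesis consistent with all the labels is: starts with a vowel.
"ego" → starts with 'e' → Group A. "owl" → starts with 'o' → Group A. "amber" → starts with 'a' → Group A. "jungle" → starts with 'j' → Group B. "ash" → starts with 'a' → Group A.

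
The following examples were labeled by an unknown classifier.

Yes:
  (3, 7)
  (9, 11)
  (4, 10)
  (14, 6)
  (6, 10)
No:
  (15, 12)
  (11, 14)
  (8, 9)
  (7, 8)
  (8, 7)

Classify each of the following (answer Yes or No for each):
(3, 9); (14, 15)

Yes, No

A rule that fits every label: sum is even — true of each 'Yes' example, false of each 'No' one.
Yes: (3, 9), since 3+9 = 12.
No: (14, 15), since 14+15 = 29.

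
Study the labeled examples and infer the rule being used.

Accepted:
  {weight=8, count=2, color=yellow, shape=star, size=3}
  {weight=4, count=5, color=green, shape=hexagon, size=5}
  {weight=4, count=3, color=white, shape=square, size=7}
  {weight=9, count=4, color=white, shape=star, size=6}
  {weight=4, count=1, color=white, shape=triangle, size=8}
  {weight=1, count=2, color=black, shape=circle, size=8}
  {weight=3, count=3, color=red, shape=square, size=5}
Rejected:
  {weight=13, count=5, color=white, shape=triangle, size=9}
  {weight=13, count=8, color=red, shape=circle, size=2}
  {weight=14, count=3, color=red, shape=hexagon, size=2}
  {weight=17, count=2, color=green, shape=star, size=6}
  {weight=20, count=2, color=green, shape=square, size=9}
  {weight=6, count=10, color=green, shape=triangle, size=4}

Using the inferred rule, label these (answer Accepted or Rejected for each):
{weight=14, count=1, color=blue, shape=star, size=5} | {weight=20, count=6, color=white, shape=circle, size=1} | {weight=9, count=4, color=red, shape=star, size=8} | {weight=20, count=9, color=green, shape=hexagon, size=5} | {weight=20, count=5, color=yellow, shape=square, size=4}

The rule appears to be: weight ≤ 9 AND count ≤ 5.
{weight=14, count=1, color=blue, shape=star, size=5} → weight = 14, count = 1 → Rejected.
{weight=20, count=6, color=white, shape=circle, size=1} → weight = 20, count = 6 → Rejected.
{weight=9, count=4, color=red, shape=star, size=8} → weight = 9, count = 4 → Accepted.
{weight=20, count=9, color=green, shape=hexagon, size=5} → weight = 20, count = 9 → Rejected.
{weight=20, count=5, color=yellow, shape=square, size=4} → weight = 20, count = 5 → Rejected.

Rejected, Rejected, Accepted, Rejected, Rejected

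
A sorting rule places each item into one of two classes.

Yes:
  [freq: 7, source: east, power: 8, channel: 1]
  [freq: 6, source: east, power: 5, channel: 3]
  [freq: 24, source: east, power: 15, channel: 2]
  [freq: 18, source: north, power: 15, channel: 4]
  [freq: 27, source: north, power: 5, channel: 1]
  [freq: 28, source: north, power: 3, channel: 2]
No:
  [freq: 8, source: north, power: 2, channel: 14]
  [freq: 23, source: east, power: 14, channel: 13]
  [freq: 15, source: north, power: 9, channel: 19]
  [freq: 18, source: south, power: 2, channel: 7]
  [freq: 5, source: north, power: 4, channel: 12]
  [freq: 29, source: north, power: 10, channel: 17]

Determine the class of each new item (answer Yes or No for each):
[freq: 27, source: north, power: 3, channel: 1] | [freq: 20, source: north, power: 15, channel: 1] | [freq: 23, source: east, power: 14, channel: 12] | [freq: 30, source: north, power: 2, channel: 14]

Yes, Yes, No, No

The pattern is that an item is 'Yes' exactly when: channel ≤ 4.
[freq: 27, source: north, power: 3, channel: 1] → channel = 1 → Yes.
[freq: 20, source: north, power: 15, channel: 1] → channel = 1 → Yes.
[freq: 23, source: east, power: 14, channel: 12] → channel = 12 → No.
[freq: 30, source: north, power: 2, channel: 14] → channel = 14 → No.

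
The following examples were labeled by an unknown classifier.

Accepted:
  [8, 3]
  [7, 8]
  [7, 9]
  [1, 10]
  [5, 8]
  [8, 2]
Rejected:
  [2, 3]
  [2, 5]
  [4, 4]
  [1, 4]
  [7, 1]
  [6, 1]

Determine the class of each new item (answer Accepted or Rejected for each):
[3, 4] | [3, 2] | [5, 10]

A rule that fits every label: sum ≥ 10 — true of each 'Accepted' example, false of each 'Rejected' one.
[3, 4]: 3+4 = 7 — does not satisfy this, so Rejected. [3, 2]: 3+2 = 5 — does not satisfy this, so Rejected. [5, 10]: 5+10 = 15 — satisfies this, so Accepted.

Rejected, Rejected, Accepted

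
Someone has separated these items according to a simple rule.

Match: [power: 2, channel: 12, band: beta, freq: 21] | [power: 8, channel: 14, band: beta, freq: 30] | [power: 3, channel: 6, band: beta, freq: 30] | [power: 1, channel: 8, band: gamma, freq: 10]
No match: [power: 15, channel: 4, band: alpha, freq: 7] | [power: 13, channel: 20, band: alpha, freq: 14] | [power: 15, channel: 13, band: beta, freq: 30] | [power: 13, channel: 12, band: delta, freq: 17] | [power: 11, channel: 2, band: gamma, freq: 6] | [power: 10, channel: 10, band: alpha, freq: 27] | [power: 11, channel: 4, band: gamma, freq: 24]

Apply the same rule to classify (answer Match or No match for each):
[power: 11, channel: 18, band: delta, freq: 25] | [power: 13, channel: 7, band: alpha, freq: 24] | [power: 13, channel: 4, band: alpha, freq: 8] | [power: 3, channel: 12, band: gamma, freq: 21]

All 'Match' examples share one property — power ≤ 8 — and every 'No match' example lacks it.
[power: 11, channel: 18, band: delta, freq: 25] — power = 11, hence No match. [power: 13, channel: 7, band: alpha, freq: 24] — power = 13, hence No match. [power: 13, channel: 4, band: alpha, freq: 8] — power = 13, hence No match. [power: 3, channel: 12, band: gamma, freq: 21] — power = 3, hence Match.

No match, No match, No match, Match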